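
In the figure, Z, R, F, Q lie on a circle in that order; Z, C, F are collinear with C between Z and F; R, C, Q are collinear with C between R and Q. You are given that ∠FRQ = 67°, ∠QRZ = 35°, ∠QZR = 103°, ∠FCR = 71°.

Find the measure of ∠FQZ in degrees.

1. ∠FZQ = 67°  [same arc FQ]
2. ∠QFZ = 35°  [same arc ZQ]
3. ∠FQZ = 78°  [△ZFQ]

∠FQZ = 78°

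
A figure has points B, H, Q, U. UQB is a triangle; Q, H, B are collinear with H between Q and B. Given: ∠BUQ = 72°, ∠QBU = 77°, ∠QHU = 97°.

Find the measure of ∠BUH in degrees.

∠BUH = 20°

1. ∠HBU = 77°  [H on ray BQ]
2. ∠BHU = 83°  [linear pair at H on QB]
3. ∠BUH = 20°  [△UHB]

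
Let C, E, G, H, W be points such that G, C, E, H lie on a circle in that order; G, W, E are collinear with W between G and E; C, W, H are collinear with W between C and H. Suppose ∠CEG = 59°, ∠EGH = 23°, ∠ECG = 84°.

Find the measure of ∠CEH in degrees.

1. ∠CGE = 37°  [△GCE]
2. ∠ECH = 23°  [same arc EH]
3. ∠CHE = 37°  [same arc CE]
4. ∠CEH = 120°  [△CEH]

∠CEH = 120°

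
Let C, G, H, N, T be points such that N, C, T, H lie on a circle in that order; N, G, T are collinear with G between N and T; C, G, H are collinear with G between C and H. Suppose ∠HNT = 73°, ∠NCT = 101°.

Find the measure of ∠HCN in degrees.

1. ∠NHT = 79°  [cyclic NCTH, opposite ∠C+∠H]
2. ∠HTN = 28°  [△NTH]
3. ∠HCN = 28°  [same arc NH]

∠HCN = 28°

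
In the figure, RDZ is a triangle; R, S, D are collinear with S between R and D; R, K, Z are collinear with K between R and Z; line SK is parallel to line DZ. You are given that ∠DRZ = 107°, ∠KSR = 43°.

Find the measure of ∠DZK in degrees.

∠DZK = 30°

1. ∠KRS = 107°  [S on RD, K on RZ]
2. ∠RKS = 30°  [△RSK]
3. ∠SKZ = 150°  [linear pair at K on RZ]
4. ∠DZK = 30°  [SK∥DZ, co-interior at Z–K]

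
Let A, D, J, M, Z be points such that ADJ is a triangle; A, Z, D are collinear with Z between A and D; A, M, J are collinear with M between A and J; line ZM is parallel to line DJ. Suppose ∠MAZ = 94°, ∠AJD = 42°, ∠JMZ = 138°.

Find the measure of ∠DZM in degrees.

∠DZM = 136°

1. ∠DAJ = 94°  [Z on AD, M on AJ]
2. ∠ADJ = 44°  [△ADJ]
3. ∠AZM = 44°  [ZM∥DJ, corresponding at Z]
4. ∠DZM = 136°  [linear pair at Z on AD]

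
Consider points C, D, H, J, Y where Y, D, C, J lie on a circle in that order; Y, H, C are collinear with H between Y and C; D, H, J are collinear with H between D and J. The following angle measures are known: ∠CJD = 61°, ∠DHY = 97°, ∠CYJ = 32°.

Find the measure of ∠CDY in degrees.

∠CDY = 54°

1. ∠CYD = 61°  [same arc DC]
2. ∠CHD = 83°  [linear pair at H on YC]
3. ∠CDJ = 32°  [same arc CJ]
4. ∠DCY = 65°  [△DHC]
5. ∠CDY = 54°  [△YDC]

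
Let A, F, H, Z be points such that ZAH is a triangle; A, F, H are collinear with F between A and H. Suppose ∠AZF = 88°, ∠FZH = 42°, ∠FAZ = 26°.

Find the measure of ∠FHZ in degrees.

1. ∠AFZ = 66°  [△ZAF]
2. ∠HFZ = 114°  [linear pair at F on AH]
3. ∠FHZ = 24°  [△ZFH]

∠FHZ = 24°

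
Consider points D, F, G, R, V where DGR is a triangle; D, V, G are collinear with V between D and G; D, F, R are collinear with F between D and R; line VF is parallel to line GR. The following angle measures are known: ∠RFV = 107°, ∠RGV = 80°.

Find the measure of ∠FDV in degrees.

∠FDV = 27°

1. ∠DFV = 73°  [linear pair at F on DR]
2. ∠DGR = 80°  [V on ray GD]
3. ∠DRG = 73°  [VF∥GR, corresponding at F]
4. ∠GDR = 27°  [△DGR]
5. ∠FDV = 27°  [V on DG, F on DR]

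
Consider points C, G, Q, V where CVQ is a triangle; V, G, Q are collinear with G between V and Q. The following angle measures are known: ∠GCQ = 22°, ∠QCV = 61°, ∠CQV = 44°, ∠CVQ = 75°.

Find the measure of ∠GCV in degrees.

∠GCV = 39°

1. ∠CQG = 44°  [G on ray QV]
2. ∠CVG = 75°  [G on ray VQ]
3. ∠CGQ = 114°  [△CGQ]
4. ∠CGV = 66°  [linear pair at G on VQ]
5. ∠GCV = 39°  [△CVG]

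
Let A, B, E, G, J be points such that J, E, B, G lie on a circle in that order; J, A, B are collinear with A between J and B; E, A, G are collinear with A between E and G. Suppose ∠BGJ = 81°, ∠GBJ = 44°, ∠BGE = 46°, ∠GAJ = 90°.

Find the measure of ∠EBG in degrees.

∠EBG = 79°

1. ∠BJG = 55°  [△JBG]
2. ∠BEG = 55°  [same arc BG]
3. ∠EBG = 79°  [△EBG]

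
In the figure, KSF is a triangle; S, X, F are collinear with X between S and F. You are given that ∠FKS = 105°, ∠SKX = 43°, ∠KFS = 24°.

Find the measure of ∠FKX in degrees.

∠FKX = 62°

1. ∠FSK = 51°  [△KSF]
2. ∠KFX = 24°  [X on ray FS]
3. ∠KSX = 51°  [X on ray SF]
4. ∠KXS = 86°  [△KSX]
5. ∠FXK = 94°  [linear pair at X on SF]
6. ∠FKX = 62°  [△KXF]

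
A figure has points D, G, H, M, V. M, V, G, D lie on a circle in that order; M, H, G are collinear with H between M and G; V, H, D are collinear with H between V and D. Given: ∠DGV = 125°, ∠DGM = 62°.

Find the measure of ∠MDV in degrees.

∠MDV = 63°

1. ∠DMV = 55°  [cyclic MVGD, opposite ∠M+∠G]
2. ∠DVM = 62°  [same arc MD]
3. ∠MDV = 63°  [△MVD]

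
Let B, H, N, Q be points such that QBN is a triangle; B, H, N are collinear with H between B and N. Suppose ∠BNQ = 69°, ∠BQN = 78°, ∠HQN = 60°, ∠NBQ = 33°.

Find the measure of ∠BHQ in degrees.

∠BHQ = 129°

1. ∠HNQ = 69°  [H on ray NB]
2. ∠NHQ = 51°  [△QHN]
3. ∠BHQ = 129°  [linear pair at H on BN]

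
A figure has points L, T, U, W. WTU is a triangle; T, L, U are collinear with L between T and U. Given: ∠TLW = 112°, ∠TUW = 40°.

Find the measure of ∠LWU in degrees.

∠LWU = 72°

1. ∠ULW = 68°  [linear pair at L on TU]
2. ∠LUW = 40°  [L on ray UT]
3. ∠LWU = 72°  [△WLU]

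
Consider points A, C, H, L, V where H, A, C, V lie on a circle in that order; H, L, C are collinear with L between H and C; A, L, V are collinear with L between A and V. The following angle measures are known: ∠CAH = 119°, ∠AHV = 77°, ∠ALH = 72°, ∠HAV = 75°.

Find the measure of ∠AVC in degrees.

1. ∠CLV = 72°  [vertical angles at L]
2. ∠HCV = 75°  [same arc HV]
3. ∠AVC = 33°  [△CLV]

∠AVC = 33°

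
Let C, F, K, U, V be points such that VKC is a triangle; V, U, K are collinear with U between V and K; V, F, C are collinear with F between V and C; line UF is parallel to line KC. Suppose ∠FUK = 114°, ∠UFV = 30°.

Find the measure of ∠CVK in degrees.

1. ∠FUV = 66°  [linear pair at U on VK]
2. ∠FVU = 84°  [△VUF]
3. ∠CVK = 84°  [U on VK, F on VC]

∠CVK = 84°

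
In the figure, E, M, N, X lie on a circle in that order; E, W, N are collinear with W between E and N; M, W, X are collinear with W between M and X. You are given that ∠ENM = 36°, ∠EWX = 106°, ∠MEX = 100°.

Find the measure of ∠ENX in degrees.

1. ∠EXM = 36°  [same arc EM]
2. ∠EMX = 44°  [△EMX]
3. ∠ENX = 44°  [same arc EX]

∠ENX = 44°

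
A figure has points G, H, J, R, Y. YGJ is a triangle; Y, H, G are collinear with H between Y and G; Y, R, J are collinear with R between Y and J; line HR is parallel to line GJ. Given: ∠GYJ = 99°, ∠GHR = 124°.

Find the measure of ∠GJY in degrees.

1. ∠HYR = 99°  [H on YG, R on YJ]
2. ∠RHY = 56°  [linear pair at H on YG]
3. ∠HRY = 25°  [△YHR]
4. ∠GJY = 25°  [HR∥GJ, corresponding at R]

∠GJY = 25°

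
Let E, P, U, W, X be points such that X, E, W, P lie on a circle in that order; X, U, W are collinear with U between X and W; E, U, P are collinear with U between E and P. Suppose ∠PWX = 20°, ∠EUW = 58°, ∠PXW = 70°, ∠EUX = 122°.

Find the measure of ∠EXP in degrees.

1. ∠PEX = 20°  [same arc XP]
2. ∠PUX = 58°  [vertical angles at U]
3. ∠EPX = 52°  [△XUP]
4. ∠EXP = 108°  [△XEP]

∠EXP = 108°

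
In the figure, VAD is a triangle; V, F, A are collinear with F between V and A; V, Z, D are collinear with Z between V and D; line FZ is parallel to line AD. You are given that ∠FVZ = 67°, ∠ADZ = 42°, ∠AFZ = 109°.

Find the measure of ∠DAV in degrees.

1. ∠AVD = 67°  [F on VA, Z on VD]
2. ∠ADV = 42°  [Z on ray DV]
3. ∠DAV = 71°  [△VAD]

∠DAV = 71°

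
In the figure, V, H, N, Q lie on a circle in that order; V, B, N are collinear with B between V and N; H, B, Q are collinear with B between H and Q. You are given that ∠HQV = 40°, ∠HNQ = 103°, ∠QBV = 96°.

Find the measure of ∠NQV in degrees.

∠NQV = 73°

1. ∠NVQ = 44°  [△VBQ]
2. ∠HVQ = 77°  [cyclic VHNQ, opposite ∠V+∠N]
3. ∠QHV = 63°  [△VHQ]
4. ∠QNV = 63°  [same arc VQ]
5. ∠NQV = 73°  [△VNQ]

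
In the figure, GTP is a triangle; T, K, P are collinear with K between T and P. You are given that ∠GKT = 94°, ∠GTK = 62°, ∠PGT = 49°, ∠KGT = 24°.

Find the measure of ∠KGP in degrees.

1. ∠GKP = 86°  [linear pair at K on TP]
2. ∠GTP = 62°  [K on ray TP]
3. ∠GPT = 69°  [△GTP]
4. ∠GPK = 69°  [K on ray PT]
5. ∠KGP = 25°  [△GKP]

∠KGP = 25°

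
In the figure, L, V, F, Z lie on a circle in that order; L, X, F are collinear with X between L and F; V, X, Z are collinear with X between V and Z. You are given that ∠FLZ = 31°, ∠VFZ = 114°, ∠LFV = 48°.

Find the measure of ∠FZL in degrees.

∠FZL = 83°

1. ∠VLZ = 66°  [cyclic LVFZ, opposite ∠L+∠F]
2. ∠LZV = 48°  [same arc LV]
3. ∠LVZ = 66°  [△LVZ]
4. ∠LFZ = 66°  [same arc LZ]
5. ∠FZL = 83°  [△LFZ]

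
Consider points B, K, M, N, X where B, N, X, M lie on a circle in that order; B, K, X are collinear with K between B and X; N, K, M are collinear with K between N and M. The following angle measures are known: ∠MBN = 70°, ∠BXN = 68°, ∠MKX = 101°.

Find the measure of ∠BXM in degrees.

1. ∠BMN = 68°  [same arc BN]
2. ∠BNM = 42°  [△BNM]
3. ∠BXM = 42°  [same arc BM]

∠BXM = 42°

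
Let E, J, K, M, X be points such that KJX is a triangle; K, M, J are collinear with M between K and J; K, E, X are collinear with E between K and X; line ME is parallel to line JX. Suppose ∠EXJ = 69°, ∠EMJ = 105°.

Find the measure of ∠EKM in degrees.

∠EKM = 36°

1. ∠JXK = 69°  [E on ray XK]
2. ∠EMK = 75°  [linear pair at M on KJ]
3. ∠KEM = 69°  [ME∥JX, corresponding at E]
4. ∠EKM = 36°  [△KME]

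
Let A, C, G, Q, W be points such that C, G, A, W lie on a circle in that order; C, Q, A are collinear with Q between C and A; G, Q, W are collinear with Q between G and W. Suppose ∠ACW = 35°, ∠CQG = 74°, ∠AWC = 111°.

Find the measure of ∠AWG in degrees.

1. ∠CAW = 34°  [△CAW]
2. ∠AQW = 74°  [vertical angles at Q]
3. ∠AWG = 72°  [△AQW]

∠AWG = 72°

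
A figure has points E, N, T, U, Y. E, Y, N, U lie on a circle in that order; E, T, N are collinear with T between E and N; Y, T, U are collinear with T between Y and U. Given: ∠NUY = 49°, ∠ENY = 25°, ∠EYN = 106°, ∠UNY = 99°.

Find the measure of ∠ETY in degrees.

1. ∠NYU = 32°  [△YNU]
2. ∠NTY = 123°  [△YTN]
3. ∠ETY = 57°  [linear pair at T on EN]

∠ETY = 57°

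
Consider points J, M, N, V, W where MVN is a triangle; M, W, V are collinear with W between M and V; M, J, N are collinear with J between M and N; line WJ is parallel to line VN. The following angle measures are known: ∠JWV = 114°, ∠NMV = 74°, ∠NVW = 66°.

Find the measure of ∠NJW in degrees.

1. ∠JWM = 66°  [linear pair at W on MV]
2. ∠JMW = 74°  [W on MV, J on MN]
3. ∠MJW = 40°  [△MWJ]
4. ∠NJW = 140°  [linear pair at J on MN]

∠NJW = 140°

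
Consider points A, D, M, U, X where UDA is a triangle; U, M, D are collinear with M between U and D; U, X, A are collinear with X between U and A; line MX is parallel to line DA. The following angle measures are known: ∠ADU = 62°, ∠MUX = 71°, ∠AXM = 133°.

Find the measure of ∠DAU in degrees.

1. ∠UMX = 62°  [MX∥DA, corresponding at M]
2. ∠MXU = 47°  [△UMX]
3. ∠DAU = 47°  [MX∥DA, corresponding at X]

∠DAU = 47°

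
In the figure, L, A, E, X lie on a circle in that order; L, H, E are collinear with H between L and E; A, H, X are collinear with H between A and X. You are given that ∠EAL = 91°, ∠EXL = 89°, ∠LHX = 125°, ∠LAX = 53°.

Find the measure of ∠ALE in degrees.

1. ∠AHE = 125°  [vertical angles at H]
2. ∠AHL = 55°  [linear pair at H on LE]
3. ∠ALE = 72°  [△LHA]

∠ALE = 72°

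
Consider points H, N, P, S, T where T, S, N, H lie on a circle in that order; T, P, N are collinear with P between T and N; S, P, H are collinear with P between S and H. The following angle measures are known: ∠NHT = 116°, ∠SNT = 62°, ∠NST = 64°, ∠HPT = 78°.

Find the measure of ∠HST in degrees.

∠HST = 24°

1. ∠NTS = 54°  [△TSN]
2. ∠NPS = 78°  [vertical angles at P]
3. ∠SPT = 102°  [linear pair at P on TN]
4. ∠HST = 24°  [△TPS]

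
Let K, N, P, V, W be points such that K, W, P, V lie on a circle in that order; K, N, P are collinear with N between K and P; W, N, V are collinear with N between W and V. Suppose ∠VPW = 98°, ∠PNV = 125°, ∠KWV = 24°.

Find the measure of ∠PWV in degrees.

1. ∠VKW = 82°  [cyclic KWPV, opposite ∠K+∠P]
2. ∠KNW = 125°  [vertical angles at N]
3. ∠KVW = 74°  [△KWV]
4. ∠PNW = 55°  [linear pair at N on KP]
5. ∠KPW = 74°  [same arc KW]
6. ∠PWV = 51°  [△WNP]

∠PWV = 51°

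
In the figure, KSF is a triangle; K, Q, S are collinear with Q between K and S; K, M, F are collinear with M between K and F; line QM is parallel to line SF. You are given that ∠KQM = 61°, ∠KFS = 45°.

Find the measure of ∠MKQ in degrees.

1. ∠FSK = 61°  [QM∥SF, corresponding at Q]
2. ∠FKS = 74°  [△KSF]
3. ∠MKQ = 74°  [Q on KS, M on KF]

∠MKQ = 74°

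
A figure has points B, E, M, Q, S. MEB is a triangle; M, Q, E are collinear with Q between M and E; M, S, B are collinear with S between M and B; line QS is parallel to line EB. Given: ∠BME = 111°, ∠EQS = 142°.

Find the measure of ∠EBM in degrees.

1. ∠QMS = 111°  [Q on ME, S on MB]
2. ∠MQS = 38°  [linear pair at Q on ME]
3. ∠MSQ = 31°  [△MQS]
4. ∠EBM = 31°  [QS∥EB, corresponding at S]

∠EBM = 31°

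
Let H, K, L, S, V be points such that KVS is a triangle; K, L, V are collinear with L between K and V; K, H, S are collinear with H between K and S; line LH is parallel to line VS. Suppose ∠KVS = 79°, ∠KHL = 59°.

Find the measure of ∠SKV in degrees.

∠SKV = 42°

1. ∠HLK = 79°  [LH∥VS, corresponding at L]
2. ∠HKL = 42°  [△KLH]
3. ∠SKV = 42°  [L on KV, H on KS]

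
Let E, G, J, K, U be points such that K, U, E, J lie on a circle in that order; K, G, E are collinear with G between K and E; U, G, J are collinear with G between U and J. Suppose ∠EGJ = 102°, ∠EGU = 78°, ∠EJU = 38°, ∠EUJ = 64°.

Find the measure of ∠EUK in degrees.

1. ∠KEU = 38°  [△UGE]
2. ∠EKU = 38°  [same arc UE]
3. ∠EUK = 104°  [△KUE]

∠EUK = 104°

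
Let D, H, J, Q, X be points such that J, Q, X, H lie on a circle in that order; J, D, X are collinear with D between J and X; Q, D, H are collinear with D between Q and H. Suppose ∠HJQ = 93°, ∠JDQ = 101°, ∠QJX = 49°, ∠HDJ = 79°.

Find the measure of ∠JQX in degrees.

1. ∠HXQ = 87°  [cyclic JQXH, opposite ∠J+∠X]
2. ∠QDX = 79°  [linear pair at D on JX]
3. ∠QHX = 49°  [same arc QX]
4. ∠HQX = 44°  [△QXH]
5. ∠JXQ = 57°  [△QDX]
6. ∠JQX = 74°  [△JQX]

∠JQX = 74°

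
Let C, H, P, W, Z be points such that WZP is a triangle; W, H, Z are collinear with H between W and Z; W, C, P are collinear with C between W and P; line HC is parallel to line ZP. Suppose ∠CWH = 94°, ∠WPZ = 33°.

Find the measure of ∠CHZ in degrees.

1. ∠PWZ = 94°  [H on WZ, C on WP]
2. ∠PZW = 53°  [△WZP]
3. ∠CHW = 53°  [HC∥ZP, corresponding at H]
4. ∠CHZ = 127°  [linear pair at H on WZ]

∠CHZ = 127°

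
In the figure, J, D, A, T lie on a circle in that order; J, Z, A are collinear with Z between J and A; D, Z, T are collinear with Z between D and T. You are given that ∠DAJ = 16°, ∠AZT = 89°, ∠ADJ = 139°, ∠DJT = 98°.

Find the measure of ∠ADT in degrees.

∠ADT = 73°

1. ∠AJD = 25°  [△JDA]
2. ∠DAT = 82°  [cyclic JDAT, opposite ∠J+∠A]
3. ∠ATD = 25°  [same arc DA]
4. ∠ADT = 73°  [△DAT]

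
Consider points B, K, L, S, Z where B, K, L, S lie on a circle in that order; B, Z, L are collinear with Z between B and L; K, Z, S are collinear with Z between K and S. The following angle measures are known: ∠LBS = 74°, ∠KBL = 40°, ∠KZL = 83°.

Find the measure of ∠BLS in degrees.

∠BLS = 43°

1. ∠KSL = 40°  [same arc KL]
2. ∠BZS = 83°  [vertical angles at Z]
3. ∠LZS = 97°  [linear pair at Z on BL]
4. ∠BLS = 43°  [△LZS]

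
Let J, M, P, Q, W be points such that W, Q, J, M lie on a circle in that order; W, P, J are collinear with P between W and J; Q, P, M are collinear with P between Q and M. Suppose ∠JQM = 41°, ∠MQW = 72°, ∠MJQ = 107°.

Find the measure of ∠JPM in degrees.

∠JPM = 76°

1. ∠JMQ = 32°  [△QJM]
2. ∠MJW = 72°  [same arc WM]
3. ∠JPM = 76°  [△JPM]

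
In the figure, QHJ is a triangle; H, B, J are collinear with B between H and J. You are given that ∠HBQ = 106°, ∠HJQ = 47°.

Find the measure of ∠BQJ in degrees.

∠BQJ = 59°

1. ∠JBQ = 74°  [linear pair at B on HJ]
2. ∠BJQ = 47°  [B on ray JH]
3. ∠BQJ = 59°  [△QBJ]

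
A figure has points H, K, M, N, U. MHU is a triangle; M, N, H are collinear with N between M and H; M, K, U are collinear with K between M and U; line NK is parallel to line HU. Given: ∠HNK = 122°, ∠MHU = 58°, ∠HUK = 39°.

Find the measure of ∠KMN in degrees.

1. ∠HUM = 39°  [K on ray UM]
2. ∠HMU = 83°  [△MHU]
3. ∠KMN = 83°  [N on MH, K on MU]

∠KMN = 83°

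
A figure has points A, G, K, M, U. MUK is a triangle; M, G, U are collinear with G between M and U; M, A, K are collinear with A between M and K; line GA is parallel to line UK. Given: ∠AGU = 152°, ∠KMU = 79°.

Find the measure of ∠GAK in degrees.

∠GAK = 107°

1. ∠AGM = 28°  [linear pair at G on MU]
2. ∠AMG = 79°  [G on MU, A on MK]
3. ∠GAM = 73°  [△MGA]
4. ∠GAK = 107°  [linear pair at A on MK]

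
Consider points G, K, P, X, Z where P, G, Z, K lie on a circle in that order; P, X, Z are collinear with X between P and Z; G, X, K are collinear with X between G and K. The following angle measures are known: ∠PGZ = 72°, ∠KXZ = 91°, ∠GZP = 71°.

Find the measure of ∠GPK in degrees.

1. ∠GPZ = 37°  [△PGZ]
2. ∠GXP = 91°  [vertical angles at X]
3. ∠GKP = 71°  [same arc PG]
4. ∠KGP = 52°  [△PXG]
5. ∠GPK = 57°  [△PGK]

∠GPK = 57°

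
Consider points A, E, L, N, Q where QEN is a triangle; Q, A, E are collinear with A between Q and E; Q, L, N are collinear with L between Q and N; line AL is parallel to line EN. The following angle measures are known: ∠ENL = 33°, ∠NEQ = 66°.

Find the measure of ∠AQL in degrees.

1. ∠ENQ = 33°  [L on ray NQ]
2. ∠EQN = 81°  [△QEN]
3. ∠AQL = 81°  [A on QE, L on QN]

∠AQL = 81°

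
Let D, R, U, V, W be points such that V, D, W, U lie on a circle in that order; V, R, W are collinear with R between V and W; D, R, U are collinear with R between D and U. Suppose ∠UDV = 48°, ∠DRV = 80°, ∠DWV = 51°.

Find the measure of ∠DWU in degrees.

1. ∠UWV = 48°  [same arc VU]
2. ∠URW = 80°  [vertical angles at R]
3. ∠DRW = 100°  [linear pair at R on VW]
4. ∠UDW = 29°  [△DRW]
5. ∠DUW = 52°  [△WRU]
6. ∠DWU = 99°  [△DWU]

∠DWU = 99°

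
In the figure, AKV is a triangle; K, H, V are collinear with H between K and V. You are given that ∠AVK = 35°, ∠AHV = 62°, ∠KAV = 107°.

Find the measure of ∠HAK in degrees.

1. ∠AKV = 38°  [△AKV]
2. ∠AHK = 118°  [linear pair at H on KV]
3. ∠AKH = 38°  [H on ray KV]
4. ∠HAK = 24°  [△AKH]

∠HAK = 24°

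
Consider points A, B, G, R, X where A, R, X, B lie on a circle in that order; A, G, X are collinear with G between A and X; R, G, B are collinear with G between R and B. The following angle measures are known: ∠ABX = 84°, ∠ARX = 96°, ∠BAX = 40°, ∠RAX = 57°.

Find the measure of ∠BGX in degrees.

1. ∠AXB = 56°  [△AXB]
2. ∠RBX = 57°  [same arc RX]
3. ∠BGX = 67°  [△XGB]

∠BGX = 67°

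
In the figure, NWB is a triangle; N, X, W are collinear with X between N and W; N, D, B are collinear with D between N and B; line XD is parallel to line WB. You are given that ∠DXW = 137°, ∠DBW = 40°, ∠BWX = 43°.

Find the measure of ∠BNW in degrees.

∠BNW = 97°

1. ∠NBW = 40°  [D on ray BN]
2. ∠BWN = 43°  [X on ray WN]
3. ∠BNW = 97°  [△NWB]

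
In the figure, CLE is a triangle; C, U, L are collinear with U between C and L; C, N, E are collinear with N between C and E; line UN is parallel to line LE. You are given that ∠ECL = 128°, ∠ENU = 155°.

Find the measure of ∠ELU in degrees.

∠ELU = 27°

1. ∠NCU = 128°  [U on CL, N on CE]
2. ∠CNU = 25°  [linear pair at N on CE]
3. ∠CUN = 27°  [△CUN]
4. ∠LUN = 153°  [linear pair at U on CL]
5. ∠ELU = 27°  [UN∥LE, co-interior at L–U]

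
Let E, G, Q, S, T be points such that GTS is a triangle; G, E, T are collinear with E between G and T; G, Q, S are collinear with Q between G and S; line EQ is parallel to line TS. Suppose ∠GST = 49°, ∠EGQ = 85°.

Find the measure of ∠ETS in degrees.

1. ∠EQG = 49°  [EQ∥TS, corresponding at Q]
2. ∠GEQ = 46°  [△GEQ]
3. ∠QET = 134°  [linear pair at E on GT]
4. ∠ETS = 46°  [EQ∥TS, co-interior at T–E]

∠ETS = 46°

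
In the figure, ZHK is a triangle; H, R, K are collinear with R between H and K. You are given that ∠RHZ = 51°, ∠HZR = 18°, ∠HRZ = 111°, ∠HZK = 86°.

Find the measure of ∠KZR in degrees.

∠KZR = 68°

1. ∠KHZ = 51°  [R on ray HK]
2. ∠KRZ = 69°  [linear pair at R on HK]
3. ∠HKZ = 43°  [△ZHK]
4. ∠RKZ = 43°  [R on ray KH]
5. ∠KZR = 68°  [△ZRK]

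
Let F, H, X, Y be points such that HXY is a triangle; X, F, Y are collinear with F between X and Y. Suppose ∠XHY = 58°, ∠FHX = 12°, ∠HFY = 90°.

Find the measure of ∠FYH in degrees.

∠FYH = 44°

1. ∠HFX = 90°  [linear pair at F on XY]
2. ∠FXH = 78°  [△HXF]
3. ∠HXY = 78°  [F on ray XY]
4. ∠HYX = 44°  [△HXY]
5. ∠FYH = 44°  [F on ray YX]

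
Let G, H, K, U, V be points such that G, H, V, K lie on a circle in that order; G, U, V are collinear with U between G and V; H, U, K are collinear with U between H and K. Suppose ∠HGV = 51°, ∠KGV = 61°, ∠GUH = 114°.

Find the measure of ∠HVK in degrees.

∠HVK = 68°

1. ∠HKV = 51°  [same arc HV]
2. ∠KHV = 61°  [same arc VK]
3. ∠HVK = 68°  [△HVK]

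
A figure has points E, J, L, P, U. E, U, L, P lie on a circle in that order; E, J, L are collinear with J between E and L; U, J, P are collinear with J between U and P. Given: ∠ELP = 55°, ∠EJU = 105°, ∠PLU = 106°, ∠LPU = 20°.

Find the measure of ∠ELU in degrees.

∠ELU = 51°

1. ∠LJU = 75°  [linear pair at J on EL]
2. ∠LUP = 54°  [△ULP]
3. ∠ELU = 51°  [△UJL]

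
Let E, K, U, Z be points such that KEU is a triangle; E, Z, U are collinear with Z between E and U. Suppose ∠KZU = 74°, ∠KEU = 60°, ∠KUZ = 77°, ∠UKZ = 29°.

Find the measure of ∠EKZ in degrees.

∠EKZ = 14°

1. ∠EZK = 106°  [linear pair at Z on EU]
2. ∠KEZ = 60°  [Z on ray EU]
3. ∠EKZ = 14°  [△KEZ]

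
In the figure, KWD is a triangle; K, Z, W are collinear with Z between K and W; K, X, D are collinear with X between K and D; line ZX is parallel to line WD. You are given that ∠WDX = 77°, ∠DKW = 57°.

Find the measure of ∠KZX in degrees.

1. ∠KDW = 77°  [X on ray DK]
2. ∠DWK = 46°  [△KWD]
3. ∠KZX = 46°  [ZX∥WD, corresponding at Z]

∠KZX = 46°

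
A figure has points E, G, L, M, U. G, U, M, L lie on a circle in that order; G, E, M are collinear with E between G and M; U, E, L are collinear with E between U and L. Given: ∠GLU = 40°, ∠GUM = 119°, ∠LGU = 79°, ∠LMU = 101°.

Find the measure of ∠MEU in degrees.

1. ∠GMU = 40°  [same arc GU]
2. ∠GUL = 61°  [△GUL]
3. ∠MGU = 21°  [△GUM]
4. ∠GEU = 98°  [△GEU]
5. ∠MEU = 82°  [linear pair at E on GM]

∠MEU = 82°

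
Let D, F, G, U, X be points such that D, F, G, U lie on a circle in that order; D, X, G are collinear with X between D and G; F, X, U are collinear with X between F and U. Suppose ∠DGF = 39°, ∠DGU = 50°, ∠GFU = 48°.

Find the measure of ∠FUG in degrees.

∠FUG = 43°

1. ∠FXG = 93°  [△FXG]
2. ∠DFU = 50°  [same arc DU]
3. ∠DXF = 87°  [linear pair at X on DG]
4. ∠FDG = 43°  [△DXF]
5. ∠FUG = 43°  [same arc FG]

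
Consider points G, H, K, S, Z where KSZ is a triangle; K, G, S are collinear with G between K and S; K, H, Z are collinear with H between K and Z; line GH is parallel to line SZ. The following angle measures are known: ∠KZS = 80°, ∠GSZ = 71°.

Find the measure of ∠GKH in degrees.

∠GKH = 29°

1. ∠KSZ = 71°  [G on ray SK]
2. ∠SKZ = 29°  [△KSZ]
3. ∠GKH = 29°  [G on KS, H on KZ]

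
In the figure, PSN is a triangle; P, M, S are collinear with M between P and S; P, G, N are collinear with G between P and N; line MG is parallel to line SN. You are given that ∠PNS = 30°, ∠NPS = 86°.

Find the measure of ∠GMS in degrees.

∠GMS = 116°

1. ∠NSP = 64°  [△PSN]
2. ∠GMP = 64°  [MG∥SN, corresponding at M]
3. ∠GMS = 116°  [linear pair at M on PS]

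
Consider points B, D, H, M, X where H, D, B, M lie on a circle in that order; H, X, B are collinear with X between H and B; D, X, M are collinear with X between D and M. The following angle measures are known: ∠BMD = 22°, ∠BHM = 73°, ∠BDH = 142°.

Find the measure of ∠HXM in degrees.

∠HXM = 91°

1. ∠BHD = 22°  [same arc DB]
2. ∠BDM = 73°  [same arc BM]
3. ∠DBH = 16°  [△HDB]
4. ∠BXD = 91°  [△DXB]
5. ∠HXM = 91°  [vertical angles at X]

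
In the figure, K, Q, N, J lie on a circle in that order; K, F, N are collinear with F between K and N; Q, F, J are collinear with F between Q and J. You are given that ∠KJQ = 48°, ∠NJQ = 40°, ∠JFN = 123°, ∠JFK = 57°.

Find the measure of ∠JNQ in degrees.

1. ∠KNQ = 48°  [same arc KQ]
2. ∠NFQ = 57°  [vertical angles at F]
3. ∠JQN = 75°  [△QFN]
4. ∠JNQ = 65°  [△QNJ]

∠JNQ = 65°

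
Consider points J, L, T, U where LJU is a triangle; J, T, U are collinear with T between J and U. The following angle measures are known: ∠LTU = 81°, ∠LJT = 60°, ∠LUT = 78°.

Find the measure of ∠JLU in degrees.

1. ∠LJU = 60°  [T on ray JU]
2. ∠JUL = 78°  [T on ray UJ]
3. ∠JLU = 42°  [△LJU]

∠JLU = 42°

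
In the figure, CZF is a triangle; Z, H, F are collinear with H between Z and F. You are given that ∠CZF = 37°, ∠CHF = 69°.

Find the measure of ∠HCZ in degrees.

∠HCZ = 32°

1. ∠CZH = 37°  [H on ray ZF]
2. ∠CHZ = 111°  [linear pair at H on ZF]
3. ∠HCZ = 32°  [△CZH]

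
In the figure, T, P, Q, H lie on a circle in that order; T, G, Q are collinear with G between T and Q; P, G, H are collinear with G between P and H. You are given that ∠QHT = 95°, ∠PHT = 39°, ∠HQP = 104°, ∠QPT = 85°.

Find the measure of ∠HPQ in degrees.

∠HPQ = 20°

1. ∠PQT = 39°  [same arc TP]
2. ∠PTQ = 56°  [△TPQ]
3. ∠PHQ = 56°  [same arc PQ]
4. ∠HPQ = 20°  [△PQH]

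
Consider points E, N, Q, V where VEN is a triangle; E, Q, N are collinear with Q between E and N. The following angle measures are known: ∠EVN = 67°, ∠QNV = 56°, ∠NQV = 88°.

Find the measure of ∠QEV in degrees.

∠QEV = 57°

1. ∠ENV = 56°  [Q on ray NE]
2. ∠NEV = 57°  [△VEN]
3. ∠QEV = 57°  [Q on ray EN]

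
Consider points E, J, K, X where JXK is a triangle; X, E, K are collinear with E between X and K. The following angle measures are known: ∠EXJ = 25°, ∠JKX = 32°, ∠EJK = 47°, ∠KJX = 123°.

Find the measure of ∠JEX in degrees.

∠JEX = 79°

1. ∠EKJ = 32°  [E on ray KX]
2. ∠JEK = 101°  [△JEK]
3. ∠JEX = 79°  [linear pair at E on XK]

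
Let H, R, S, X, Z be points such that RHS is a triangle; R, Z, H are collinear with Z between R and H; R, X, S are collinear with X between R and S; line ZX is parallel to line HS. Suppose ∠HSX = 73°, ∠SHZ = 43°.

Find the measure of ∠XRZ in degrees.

1. ∠HSR = 73°  [X on ray SR]
2. ∠RHS = 43°  [Z on ray HR]
3. ∠HRS = 64°  [△RHS]
4. ∠XRZ = 64°  [Z on RH, X on RS]

∠XRZ = 64°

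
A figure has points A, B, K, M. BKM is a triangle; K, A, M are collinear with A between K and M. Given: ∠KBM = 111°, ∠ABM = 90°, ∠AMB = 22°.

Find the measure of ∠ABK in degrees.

∠ABK = 21°

1. ∠BAM = 68°  [△BAM]
2. ∠BMK = 22°  [A on ray MK]
3. ∠BAK = 112°  [linear pair at A on KM]
4. ∠BKM = 47°  [△BKM]
5. ∠AKB = 47°  [A on ray KM]
6. ∠ABK = 21°  [△BKA]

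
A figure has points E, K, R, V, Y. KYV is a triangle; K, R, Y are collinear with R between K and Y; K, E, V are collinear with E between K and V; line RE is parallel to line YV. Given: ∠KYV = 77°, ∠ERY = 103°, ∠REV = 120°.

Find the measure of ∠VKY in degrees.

∠VKY = 43°

1. ∠ERK = 77°  [RE∥YV, corresponding at R]
2. ∠KER = 60°  [linear pair at E on KV]
3. ∠EKR = 43°  [△KRE]
4. ∠VKY = 43°  [R on KY, E on KV]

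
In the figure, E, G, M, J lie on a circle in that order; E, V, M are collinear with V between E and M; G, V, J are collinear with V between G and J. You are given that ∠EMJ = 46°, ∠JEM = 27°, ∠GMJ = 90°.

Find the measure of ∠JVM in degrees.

1. ∠JGM = 27°  [same arc MJ]
2. ∠GJM = 63°  [△GMJ]
3. ∠JVM = 71°  [△MVJ]

∠JVM = 71°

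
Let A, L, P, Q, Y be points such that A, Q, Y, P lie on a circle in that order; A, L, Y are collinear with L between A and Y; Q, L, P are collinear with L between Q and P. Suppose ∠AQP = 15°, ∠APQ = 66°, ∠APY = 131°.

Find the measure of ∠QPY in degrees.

∠QPY = 65°

1. ∠AYP = 15°  [same arc AP]
2. ∠PAQ = 99°  [△AQP]
3. ∠PAY = 34°  [△AYP]
4. ∠PYQ = 81°  [cyclic AQYP, opposite ∠A+∠Y]
5. ∠PQY = 34°  [same arc YP]
6. ∠QPY = 65°  [△QYP]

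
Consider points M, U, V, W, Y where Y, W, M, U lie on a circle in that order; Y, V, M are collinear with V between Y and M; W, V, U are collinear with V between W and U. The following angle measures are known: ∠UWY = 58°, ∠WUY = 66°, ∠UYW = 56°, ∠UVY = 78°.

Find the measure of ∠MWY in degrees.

1. ∠UMY = 58°  [same arc YU]
2. ∠MYU = 36°  [△YVU]
3. ∠MUY = 86°  [△YMU]
4. ∠MWY = 94°  [cyclic YWMU, opposite ∠W+∠U]

∠MWY = 94°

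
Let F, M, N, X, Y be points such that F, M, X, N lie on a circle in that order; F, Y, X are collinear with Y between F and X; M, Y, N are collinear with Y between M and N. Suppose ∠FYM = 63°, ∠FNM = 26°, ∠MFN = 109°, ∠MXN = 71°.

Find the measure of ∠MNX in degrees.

1. ∠MYX = 117°  [linear pair at Y on FX]
2. ∠FXM = 26°  [same arc FM]
3. ∠NMX = 37°  [△MYX]
4. ∠MNX = 72°  [△MXN]

∠MNX = 72°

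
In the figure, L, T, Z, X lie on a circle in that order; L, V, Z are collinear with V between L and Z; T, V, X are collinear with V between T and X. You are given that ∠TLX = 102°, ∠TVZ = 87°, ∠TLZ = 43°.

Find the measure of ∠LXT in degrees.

∠LXT = 34°

1. ∠LVT = 93°  [linear pair at V on LZ]
2. ∠LTX = 44°  [△LVT]
3. ∠LXT = 34°  [△LTX]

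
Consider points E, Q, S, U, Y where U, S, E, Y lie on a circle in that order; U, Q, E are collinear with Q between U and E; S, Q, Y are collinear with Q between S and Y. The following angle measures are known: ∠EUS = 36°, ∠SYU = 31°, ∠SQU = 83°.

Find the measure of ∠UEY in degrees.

1. ∠EYS = 36°  [same arc SE]
2. ∠EQY = 83°  [vertical angles at Q]
3. ∠UEY = 61°  [△EQY]

∠UEY = 61°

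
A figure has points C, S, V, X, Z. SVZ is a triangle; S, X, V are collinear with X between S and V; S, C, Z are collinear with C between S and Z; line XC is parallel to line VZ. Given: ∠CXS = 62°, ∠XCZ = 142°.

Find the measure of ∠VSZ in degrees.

1. ∠SCX = 38°  [linear pair at C on SZ]
2. ∠CSX = 80°  [△SXC]
3. ∠VSZ = 80°  [X on SV, C on SZ]

∠VSZ = 80°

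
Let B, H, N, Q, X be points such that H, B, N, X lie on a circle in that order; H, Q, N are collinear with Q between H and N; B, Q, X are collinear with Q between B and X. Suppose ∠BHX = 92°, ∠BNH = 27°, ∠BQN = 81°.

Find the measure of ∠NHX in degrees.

∠NHX = 72°

1. ∠BXH = 27°  [same arc HB]
2. ∠HQX = 81°  [vertical angles at Q]
3. ∠NHX = 72°  [△HQX]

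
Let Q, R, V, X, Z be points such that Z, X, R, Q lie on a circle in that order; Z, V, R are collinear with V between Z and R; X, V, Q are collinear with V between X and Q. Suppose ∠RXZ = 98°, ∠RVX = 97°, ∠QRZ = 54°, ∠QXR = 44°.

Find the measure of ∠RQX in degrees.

∠RQX = 43°

1. ∠QVZ = 97°  [vertical angles at V]
2. ∠QVR = 83°  [linear pair at V on ZR]
3. ∠RQX = 43°  [△RVQ]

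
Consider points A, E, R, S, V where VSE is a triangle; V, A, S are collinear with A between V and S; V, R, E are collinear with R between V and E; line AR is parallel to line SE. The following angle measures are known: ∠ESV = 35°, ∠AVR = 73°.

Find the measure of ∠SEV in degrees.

1. ∠RAV = 35°  [AR∥SE, corresponding at A]
2. ∠ARV = 72°  [△VAR]
3. ∠SEV = 72°  [AR∥SE, corresponding at R]

∠SEV = 72°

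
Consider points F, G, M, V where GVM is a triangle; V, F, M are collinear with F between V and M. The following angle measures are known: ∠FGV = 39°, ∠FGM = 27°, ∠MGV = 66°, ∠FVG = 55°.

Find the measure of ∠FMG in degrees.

1. ∠GFV = 86°  [△GVF]
2. ∠GFM = 94°  [linear pair at F on VM]
3. ∠FMG = 59°  [△GFM]

∠FMG = 59°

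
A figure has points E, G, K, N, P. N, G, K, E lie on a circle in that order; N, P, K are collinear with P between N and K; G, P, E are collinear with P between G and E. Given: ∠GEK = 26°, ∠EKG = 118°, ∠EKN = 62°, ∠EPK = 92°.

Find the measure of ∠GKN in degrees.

1. ∠ENG = 62°  [cyclic NGKE, opposite ∠N+∠K]
2. ∠EGN = 62°  [same arc NE]
3. ∠GEN = 56°  [△NGE]
4. ∠GKN = 56°  [same arc NG]

∠GKN = 56°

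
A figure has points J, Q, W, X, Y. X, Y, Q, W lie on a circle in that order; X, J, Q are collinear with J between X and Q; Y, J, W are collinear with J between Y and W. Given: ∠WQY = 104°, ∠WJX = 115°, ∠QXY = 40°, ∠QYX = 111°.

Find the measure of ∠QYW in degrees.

1. ∠QJY = 115°  [vertical angles at J]
2. ∠XQY = 29°  [△XYQ]
3. ∠QYW = 36°  [△YJQ]

∠QYW = 36°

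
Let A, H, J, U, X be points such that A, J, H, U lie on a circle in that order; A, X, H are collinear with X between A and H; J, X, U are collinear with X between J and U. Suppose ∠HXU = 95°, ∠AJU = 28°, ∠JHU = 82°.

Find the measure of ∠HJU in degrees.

1. ∠AHU = 28°  [same arc AU]
2. ∠HUJ = 57°  [△HXU]
3. ∠HJU = 41°  [△JHU]

∠HJU = 41°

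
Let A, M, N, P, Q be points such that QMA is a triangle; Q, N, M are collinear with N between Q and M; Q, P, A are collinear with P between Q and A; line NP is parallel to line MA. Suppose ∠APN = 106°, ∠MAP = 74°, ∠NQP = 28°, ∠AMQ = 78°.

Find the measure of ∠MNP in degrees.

∠MNP = 102°

1. ∠NPQ = 74°  [linear pair at P on QA]
2. ∠PNQ = 78°  [△QNP]
3. ∠MNP = 102°  [linear pair at N on QM]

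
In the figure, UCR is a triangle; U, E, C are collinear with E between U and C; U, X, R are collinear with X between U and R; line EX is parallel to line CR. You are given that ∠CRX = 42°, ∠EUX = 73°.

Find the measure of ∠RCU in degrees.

∠RCU = 65°

1. ∠CRU = 42°  [X on ray RU]
2. ∠CUR = 73°  [E on UC, X on UR]
3. ∠RCU = 65°  [△UCR]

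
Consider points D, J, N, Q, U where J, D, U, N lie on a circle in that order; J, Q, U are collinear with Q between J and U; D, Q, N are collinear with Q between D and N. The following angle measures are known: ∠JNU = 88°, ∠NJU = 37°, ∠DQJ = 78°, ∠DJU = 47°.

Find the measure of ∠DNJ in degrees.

∠DNJ = 41°

1. ∠JDU = 92°  [cyclic JDUN, opposite ∠D+∠N]
2. ∠DUJ = 41°  [△JDU]
3. ∠DNJ = 41°  [same arc JD]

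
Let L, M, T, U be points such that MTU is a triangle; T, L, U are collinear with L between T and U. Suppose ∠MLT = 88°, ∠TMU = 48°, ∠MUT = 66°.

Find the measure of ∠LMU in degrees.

∠LMU = 22°

1. ∠MLU = 92°  [linear pair at L on TU]
2. ∠LUM = 66°  [L on ray UT]
3. ∠LMU = 22°  [△MLU]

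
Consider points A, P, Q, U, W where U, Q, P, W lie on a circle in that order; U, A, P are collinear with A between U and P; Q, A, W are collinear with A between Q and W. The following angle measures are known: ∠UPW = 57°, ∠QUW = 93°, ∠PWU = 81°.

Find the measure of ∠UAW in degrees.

1. ∠UQW = 57°  [same arc UW]
2. ∠PUW = 42°  [△UPW]
3. ∠QWU = 30°  [△UQW]
4. ∠UAW = 108°  [△UAW]

∠UAW = 108°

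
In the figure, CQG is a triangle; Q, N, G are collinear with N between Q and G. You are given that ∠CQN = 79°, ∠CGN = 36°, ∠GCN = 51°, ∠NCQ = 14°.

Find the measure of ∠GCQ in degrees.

1. ∠CQG = 79°  [N on ray QG]
2. ∠CGQ = 36°  [N on ray GQ]
3. ∠GCQ = 65°  [△CQG]

∠GCQ = 65°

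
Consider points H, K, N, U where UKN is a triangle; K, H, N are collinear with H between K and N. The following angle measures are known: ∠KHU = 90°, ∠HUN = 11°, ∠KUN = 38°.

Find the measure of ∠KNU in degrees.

1. ∠NHU = 90°  [linear pair at H on KN]
2. ∠HNU = 79°  [△UHN]
3. ∠KNU = 79°  [H on ray NK]

∠KNU = 79°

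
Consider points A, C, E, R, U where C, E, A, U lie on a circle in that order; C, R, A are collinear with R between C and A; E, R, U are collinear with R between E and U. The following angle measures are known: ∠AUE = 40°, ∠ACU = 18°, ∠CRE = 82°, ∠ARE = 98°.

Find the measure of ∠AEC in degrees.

∠AEC = 76°

1. ∠ACE = 40°  [same arc EA]
2. ∠AEU = 18°  [same arc AU]
3. ∠CAE = 64°  [△ERA]
4. ∠AEC = 76°  [△CEA]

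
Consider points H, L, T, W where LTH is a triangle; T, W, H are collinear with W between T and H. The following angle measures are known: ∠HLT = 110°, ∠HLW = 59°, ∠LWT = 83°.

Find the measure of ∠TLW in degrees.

1. ∠HWL = 97°  [linear pair at W on TH]
2. ∠LHW = 24°  [△LWH]
3. ∠LHT = 24°  [W on ray HT]
4. ∠HTL = 46°  [△LTH]
5. ∠LTW = 46°  [W on ray TH]
6. ∠TLW = 51°  [△LTW]

∠TLW = 51°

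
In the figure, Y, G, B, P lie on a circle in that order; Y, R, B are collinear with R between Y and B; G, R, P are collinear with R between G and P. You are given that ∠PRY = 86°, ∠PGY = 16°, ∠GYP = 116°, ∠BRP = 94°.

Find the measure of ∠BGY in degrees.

1. ∠GPY = 48°  [△YGP]
2. ∠GRY = 94°  [vertical angles at R]
3. ∠GBY = 48°  [same arc YG]
4. ∠BYG = 70°  [△YRG]
5. ∠BGY = 62°  [△YGB]

∠BGY = 62°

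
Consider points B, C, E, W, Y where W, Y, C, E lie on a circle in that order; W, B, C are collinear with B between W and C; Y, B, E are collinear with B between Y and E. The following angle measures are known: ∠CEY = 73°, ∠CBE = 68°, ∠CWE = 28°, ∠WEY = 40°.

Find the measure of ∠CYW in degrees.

∠CYW = 67°

1. ∠CWY = 73°  [same arc YC]
2. ∠WCY = 40°  [same arc WY]
3. ∠CYW = 67°  [△WYC]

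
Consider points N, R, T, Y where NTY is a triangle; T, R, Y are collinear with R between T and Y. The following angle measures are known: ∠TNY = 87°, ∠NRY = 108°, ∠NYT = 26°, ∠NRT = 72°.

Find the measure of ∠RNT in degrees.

1. ∠NTY = 67°  [△NTY]
2. ∠NTR = 67°  [R on ray TY]
3. ∠RNT = 41°  [△NTR]

∠RNT = 41°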